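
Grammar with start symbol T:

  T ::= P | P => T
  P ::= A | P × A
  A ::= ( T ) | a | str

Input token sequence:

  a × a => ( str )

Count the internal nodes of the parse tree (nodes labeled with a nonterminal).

11

[T [P [P [A a]] × [A a]] => [T [P [A ( [T [P [A str]]] )]]]]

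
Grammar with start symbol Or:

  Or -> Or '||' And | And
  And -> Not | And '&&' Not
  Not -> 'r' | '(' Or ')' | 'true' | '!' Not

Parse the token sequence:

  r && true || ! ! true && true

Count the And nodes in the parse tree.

4

[Or [Or [And [And [Not r]] && [Not true]]] || [And [And [Not ! [Not ! [Not true]]]] && [Not true]]]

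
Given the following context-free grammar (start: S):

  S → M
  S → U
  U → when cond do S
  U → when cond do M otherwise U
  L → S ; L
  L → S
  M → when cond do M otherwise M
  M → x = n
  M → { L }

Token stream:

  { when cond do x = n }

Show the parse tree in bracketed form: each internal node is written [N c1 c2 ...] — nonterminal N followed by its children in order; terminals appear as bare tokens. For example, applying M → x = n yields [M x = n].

S
M
{ L }
{ S }
{ U }
{ when cond do S }
{ when cond do M }
{ when cond do x = n }

[S [M { [L [S [U when cond do [S [M x = n]]]]] }]]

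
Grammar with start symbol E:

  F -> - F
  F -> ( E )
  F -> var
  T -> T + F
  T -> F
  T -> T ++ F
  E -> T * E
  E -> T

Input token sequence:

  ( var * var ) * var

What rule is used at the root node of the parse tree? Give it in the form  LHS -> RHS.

[E [T [F ( [E [T [F var]] * [E [T [F var]]]] )]] * [E [T [F var]]]]

E -> T * E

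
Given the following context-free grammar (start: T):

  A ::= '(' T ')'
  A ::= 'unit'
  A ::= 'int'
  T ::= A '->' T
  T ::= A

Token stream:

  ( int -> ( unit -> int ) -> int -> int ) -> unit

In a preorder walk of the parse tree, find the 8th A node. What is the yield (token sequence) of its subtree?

[T [A ( [T [A int] -> [T [A ( [T [A unit] -> [T [A int]]] )] -> [T [A int] -> [T [A int]]]]] )] -> [T [A unit]]]

unit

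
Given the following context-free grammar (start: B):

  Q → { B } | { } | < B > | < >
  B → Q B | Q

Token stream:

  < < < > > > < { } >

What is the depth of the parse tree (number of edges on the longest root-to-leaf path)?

6

[B [Q < [B [Q < [B [Q < >]] >]] >] [B [Q < [B [Q { }]] >]]]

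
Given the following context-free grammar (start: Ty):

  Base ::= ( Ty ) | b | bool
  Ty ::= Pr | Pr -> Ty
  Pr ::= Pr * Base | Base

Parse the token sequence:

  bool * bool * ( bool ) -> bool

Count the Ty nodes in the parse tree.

3

[Ty [Pr [Pr [Pr [Base bool]] * [Base bool]] * [Base ( [Ty [Pr [Base bool]]] )]] -> [Ty [Pr [Base bool]]]]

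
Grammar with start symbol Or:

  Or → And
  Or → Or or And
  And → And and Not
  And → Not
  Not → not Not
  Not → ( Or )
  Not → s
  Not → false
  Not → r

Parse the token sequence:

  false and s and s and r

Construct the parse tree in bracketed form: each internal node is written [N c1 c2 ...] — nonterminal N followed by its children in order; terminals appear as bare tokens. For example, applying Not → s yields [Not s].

[Or [And [And [And [And [Not false]] and [Not s]] and [Not s]] and [Not r]]]

Or
And
And and Not
And and Not and Not
And and Not and Not and Not
Not and Not and Not and Not
false and Not and Not and Not
false and s and Not and Not
false and s and s and Not
false and s and s and r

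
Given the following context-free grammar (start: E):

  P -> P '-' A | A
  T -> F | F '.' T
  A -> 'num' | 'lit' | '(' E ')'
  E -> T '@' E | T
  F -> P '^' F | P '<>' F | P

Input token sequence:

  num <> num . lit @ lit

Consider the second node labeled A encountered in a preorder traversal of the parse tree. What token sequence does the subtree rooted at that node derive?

num

[E [T [F [P [A num]] <> [F [P [A num]]]] . [T [F [P [A lit]]]]] @ [E [T [F [P [A lit]]]]]]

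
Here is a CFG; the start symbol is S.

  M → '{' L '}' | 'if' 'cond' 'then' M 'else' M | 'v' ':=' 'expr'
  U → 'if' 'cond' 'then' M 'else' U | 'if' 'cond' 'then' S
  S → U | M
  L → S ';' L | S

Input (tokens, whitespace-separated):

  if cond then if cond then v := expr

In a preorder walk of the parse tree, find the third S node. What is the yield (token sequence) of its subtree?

[S [U if cond then [S [U if cond then [S [M v := expr]]]]]]

v := expr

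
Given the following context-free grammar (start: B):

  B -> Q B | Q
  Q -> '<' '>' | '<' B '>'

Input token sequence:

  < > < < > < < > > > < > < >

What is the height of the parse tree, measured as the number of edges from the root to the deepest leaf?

8

[B [Q < >] [B [Q < [B [Q < >] [B [Q < [B [Q < >]] >]]] >] [B [Q < >] [B [Q < >]]]]]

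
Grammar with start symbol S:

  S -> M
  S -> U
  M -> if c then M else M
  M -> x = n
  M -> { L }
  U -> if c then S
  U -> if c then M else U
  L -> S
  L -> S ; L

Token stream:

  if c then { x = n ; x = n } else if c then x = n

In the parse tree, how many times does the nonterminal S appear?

4

[S [U if c then [M { [L [S [M x = n]] ; [L [S [M x = n]]]] }] else [U if c then [S [M x = n]]]]]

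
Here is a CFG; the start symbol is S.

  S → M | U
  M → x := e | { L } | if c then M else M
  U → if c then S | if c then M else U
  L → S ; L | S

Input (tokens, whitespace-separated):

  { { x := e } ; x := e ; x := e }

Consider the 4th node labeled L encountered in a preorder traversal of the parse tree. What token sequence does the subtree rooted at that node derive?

x := e

[S [M { [L [S [M { [L [S [M x := e]]] }]] ; [L [S [M x := e]] ; [L [S [M x := e]]]]] }]]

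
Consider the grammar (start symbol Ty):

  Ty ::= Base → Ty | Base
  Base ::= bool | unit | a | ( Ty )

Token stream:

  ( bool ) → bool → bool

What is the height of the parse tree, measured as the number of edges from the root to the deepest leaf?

4

[Ty [Base ( [Ty [Base bool]] )] → [Ty [Base bool] → [Ty [Base bool]]]]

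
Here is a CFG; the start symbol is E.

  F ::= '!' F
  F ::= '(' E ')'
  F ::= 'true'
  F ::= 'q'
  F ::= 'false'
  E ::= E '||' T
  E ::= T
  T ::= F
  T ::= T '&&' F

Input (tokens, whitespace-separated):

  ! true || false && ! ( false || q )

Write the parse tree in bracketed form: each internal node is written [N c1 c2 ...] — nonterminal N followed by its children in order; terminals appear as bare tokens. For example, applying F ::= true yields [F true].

E
E || T
T || T
F || T
! F || T
! true || T
! true || T && F
! true || F && F
! true || false && F
! true || false && ! F
! true || false && ! ( E )
! true || false && ! ( E || T )
! true || false && ! ( T || T )
! true || false && ! ( F || T )
! true || false && ! ( false || T )
! true || false && ! ( false || F )
! true || false && ! ( false || q )

[E [E [T [F ! [F true]]]] || [T [T [F false]] && [F ! [F ( [E [E [T [F false]]] || [T [F q]]] )]]]]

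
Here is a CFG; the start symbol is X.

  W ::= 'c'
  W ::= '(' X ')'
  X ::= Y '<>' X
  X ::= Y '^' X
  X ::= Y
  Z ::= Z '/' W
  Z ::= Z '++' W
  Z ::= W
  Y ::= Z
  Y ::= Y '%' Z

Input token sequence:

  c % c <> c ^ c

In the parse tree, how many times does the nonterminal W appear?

[X [Y [Y [Z [W c]]] % [Z [W c]]] <> [X [Y [Z [W c]]] ^ [X [Y [Z [W c]]]]]]

4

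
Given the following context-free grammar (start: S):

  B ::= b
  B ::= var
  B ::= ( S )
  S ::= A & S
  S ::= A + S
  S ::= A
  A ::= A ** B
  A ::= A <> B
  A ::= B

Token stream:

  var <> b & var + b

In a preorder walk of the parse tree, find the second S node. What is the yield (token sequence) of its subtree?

var + b

[S [A [A [B var]] <> [B b]] & [S [A [B var]] + [S [A [B b]]]]]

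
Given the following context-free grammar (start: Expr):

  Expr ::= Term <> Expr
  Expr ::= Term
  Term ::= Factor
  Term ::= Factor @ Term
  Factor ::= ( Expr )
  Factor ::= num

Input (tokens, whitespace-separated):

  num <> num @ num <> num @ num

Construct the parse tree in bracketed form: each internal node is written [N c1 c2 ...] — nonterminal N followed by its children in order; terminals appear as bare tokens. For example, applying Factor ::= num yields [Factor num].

[Expr [Term [Factor num]] <> [Expr [Term [Factor num] @ [Term [Factor num]]] <> [Expr [Term [Factor num] @ [Term [Factor num]]]]]]

Expr
Term <> Expr
Factor <> Expr
num <> Expr
num <> Term <> Expr
num <> Factor @ Term <> Expr
num <> num @ Term <> Expr
num <> num @ Factor <> Expr
num <> num @ num <> Expr
num <> num @ num <> Term
num <> num @ num <> Factor @ Term
num <> num @ num <> num @ Term
num <> num @ num <> num @ Factor
num <> num @ num <> num @ num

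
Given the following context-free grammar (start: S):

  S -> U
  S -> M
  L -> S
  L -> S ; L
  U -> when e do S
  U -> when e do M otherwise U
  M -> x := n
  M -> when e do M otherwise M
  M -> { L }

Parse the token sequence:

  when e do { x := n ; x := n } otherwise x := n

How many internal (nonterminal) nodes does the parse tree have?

[S [M when e do [M { [L [S [M x := n]] ; [L [S [M x := n]]]] }] otherwise [M x := n]]]

10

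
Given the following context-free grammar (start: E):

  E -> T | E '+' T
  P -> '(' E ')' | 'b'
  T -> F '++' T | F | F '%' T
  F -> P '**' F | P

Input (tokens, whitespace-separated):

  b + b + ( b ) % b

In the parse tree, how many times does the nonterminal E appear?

[E [E [E [T [F [P b]]]] + [T [F [P b]]]] + [T [F [P ( [E [T [F [P b]]]] )]] % [T [F [P b]]]]]

4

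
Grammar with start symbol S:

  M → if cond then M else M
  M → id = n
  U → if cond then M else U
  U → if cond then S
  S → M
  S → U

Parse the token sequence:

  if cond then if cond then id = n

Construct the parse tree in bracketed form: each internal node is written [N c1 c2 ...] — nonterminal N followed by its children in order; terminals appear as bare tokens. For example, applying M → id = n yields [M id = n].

S
U
if cond then S
if cond then U
if cond then if cond then S
if cond then if cond then M
if cond then if cond then id = n

[S [U if cond then [S [U if cond then [S [M id = n]]]]]]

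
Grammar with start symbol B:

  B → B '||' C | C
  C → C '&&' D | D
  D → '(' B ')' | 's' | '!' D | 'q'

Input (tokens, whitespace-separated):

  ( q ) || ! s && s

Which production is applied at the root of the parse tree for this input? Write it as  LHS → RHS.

B → B '||' C

[B [B [C [D ( [B [C [D q]]] )]]] || [C [C [D ! [D s]]] && [D s]]]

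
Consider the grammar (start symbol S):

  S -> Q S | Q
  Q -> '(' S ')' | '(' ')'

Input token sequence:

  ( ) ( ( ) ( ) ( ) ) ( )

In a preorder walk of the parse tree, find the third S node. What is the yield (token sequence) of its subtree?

( ) ( ) ( )

[S [Q ( )] [S [Q ( [S [Q ( )] [S [Q ( )] [S [Q ( )]]]] )] [S [Q ( )]]]]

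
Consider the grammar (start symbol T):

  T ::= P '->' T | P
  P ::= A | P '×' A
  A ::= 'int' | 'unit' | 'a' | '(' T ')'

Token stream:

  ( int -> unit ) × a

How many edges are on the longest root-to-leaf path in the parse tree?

8

[T [P [P [A ( [T [P [A int]] -> [T [P [A unit]]]] )]] × [A a]]]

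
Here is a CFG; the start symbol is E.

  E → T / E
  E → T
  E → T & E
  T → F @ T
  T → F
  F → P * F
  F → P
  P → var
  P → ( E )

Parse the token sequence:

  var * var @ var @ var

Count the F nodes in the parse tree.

[E [T [F [P var] * [F [P var]]] @ [T [F [P var]] @ [T [F [P var]]]]]]

4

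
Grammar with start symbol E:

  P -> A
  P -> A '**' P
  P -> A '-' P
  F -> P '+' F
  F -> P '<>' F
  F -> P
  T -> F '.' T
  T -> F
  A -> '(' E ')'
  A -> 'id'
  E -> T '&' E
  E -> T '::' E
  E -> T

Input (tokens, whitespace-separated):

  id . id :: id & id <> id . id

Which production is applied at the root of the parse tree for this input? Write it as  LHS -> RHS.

[E [T [F [P [A id]]] . [T [F [P [A id]]]]] :: [E [T [F [P [A id]]]] & [E [T [F [P [A id]] <> [F [P [A id]]]] . [T [F [P [A id]]]]]]]]

E -> T '::' E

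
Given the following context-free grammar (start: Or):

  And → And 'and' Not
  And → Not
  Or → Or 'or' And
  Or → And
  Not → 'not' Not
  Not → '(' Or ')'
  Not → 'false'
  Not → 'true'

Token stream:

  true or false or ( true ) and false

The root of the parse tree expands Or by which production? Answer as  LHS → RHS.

[Or [Or [Or [And [Not true]]] or [And [Not false]]] or [And [And [Not ( [Or [And [Not true]]] )]] and [Not false]]]

Or → Or 'or' And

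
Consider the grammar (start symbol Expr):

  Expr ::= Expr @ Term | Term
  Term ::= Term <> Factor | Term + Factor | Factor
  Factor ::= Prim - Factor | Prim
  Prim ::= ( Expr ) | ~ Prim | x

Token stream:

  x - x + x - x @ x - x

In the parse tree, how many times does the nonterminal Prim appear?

[Expr [Expr [Term [Term [Factor [Prim x] - [Factor [Prim x]]]] + [Factor [Prim x] - [Factor [Prim x]]]]] @ [Term [Factor [Prim x] - [Factor [Prim x]]]]]

6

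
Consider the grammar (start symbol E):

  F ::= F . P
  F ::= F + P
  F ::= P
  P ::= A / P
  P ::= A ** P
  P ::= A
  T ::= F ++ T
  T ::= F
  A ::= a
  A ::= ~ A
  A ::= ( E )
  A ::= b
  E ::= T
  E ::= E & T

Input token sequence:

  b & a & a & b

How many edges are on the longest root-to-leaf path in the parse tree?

[E [E [E [E [T [F [P [A b]]]]] & [T [F [P [A a]]]]] & [T [F [P [A a]]]]] & [T [F [P [A b]]]]]

8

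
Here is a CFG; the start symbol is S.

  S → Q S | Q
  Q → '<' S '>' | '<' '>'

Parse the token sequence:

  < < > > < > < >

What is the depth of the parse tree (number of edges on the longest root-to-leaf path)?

[S [Q < [S [Q < >]] >] [S [Q < >] [S [Q < >]]]]

4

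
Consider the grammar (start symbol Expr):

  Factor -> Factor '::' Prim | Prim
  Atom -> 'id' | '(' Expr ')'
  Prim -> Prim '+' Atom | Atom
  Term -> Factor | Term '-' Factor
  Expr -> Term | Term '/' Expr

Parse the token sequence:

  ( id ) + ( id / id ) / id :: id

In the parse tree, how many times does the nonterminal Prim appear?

[Expr [Term [Factor [Prim [Prim [Atom ( [Expr [Term [Factor [Prim [Atom id]]]]] )]] + [Atom ( [Expr [Term [Factor [Prim [Atom id]]]] / [Expr [Term [Factor [Prim [Atom id]]]]]] )]]]] / [Expr [Term [Factor [Factor [Prim [Atom id]]] :: [Prim [Atom id]]]]]]

7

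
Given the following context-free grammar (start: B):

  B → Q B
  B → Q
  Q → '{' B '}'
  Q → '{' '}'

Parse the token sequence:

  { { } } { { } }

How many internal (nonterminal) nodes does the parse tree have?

[B [Q { [B [Q { }]] }] [B [Q { [B [Q { }]] }]]]

8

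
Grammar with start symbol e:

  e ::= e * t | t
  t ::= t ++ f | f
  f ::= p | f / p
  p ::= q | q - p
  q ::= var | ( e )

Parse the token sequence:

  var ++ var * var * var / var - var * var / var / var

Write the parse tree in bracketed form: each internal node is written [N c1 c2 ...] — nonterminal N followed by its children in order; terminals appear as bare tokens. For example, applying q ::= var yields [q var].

[e [e [e [e [t [t [f [p [q var]]]] ++ [f [p [q var]]]]] * [t [f [p [q var]]]]] * [t [f [f [p [q var]]] / [p [q var] - [p [q var]]]]]] * [t [f [f [f [p [q var]]] / [p [q var]]] / [p [q var]]]]]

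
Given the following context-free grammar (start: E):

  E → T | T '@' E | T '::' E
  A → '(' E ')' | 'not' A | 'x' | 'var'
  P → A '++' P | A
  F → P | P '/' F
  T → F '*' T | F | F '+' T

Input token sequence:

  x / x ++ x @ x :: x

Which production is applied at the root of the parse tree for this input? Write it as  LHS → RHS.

E → T '@' E

[E [T [F [P [A x]] / [F [P [A x] ++ [P [A x]]]]]] @ [E [T [F [P [A x]]]] :: [E [T [F [P [A x]]]]]]]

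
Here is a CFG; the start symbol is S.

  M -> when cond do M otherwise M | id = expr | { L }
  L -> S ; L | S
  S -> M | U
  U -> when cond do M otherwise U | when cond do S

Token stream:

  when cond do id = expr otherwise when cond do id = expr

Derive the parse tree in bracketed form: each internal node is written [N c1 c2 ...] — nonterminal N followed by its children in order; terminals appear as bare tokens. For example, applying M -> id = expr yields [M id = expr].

[S [U when cond do [M id = expr] otherwise [U when cond do [S [M id = expr]]]]]

S
U
when cond do M otherwise U
when cond do id = expr otherwise U
when cond do id = expr otherwise when cond do S
when cond do id = expr otherwise when cond do M
when cond do id = expr otherwise when cond do id = expr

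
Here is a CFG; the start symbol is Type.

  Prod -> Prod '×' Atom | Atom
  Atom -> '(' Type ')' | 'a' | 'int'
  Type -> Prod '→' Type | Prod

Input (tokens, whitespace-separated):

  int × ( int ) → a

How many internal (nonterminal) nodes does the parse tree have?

11

[Type [Prod [Prod [Atom int]] × [Atom ( [Type [Prod [Atom int]]] )]] → [Type [Prod [Atom a]]]]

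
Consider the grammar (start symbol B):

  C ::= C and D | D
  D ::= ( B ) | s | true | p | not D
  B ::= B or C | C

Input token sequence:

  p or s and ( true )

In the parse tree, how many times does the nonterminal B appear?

3

[B [B [C [D p]]] or [C [C [D s]] and [D ( [B [C [D true]]] )]]]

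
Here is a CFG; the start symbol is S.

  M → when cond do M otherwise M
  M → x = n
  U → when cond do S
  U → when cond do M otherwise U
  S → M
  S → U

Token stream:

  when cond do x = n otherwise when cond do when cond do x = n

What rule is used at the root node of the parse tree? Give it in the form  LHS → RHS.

S → U

[S [U when cond do [M x = n] otherwise [U when cond do [S [U when cond do [S [M x = n]]]]]]]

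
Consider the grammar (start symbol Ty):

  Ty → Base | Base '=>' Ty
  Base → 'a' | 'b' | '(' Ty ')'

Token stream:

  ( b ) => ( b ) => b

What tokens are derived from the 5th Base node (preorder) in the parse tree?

b

[Ty [Base ( [Ty [Base b]] )] => [Ty [Base ( [Ty [Base b]] )] => [Ty [Base b]]]]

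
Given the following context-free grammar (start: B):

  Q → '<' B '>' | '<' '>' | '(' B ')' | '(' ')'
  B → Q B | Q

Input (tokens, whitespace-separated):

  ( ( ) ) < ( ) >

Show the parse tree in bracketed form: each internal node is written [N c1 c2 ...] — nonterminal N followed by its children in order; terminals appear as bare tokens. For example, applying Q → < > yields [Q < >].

B
Q B
( B ) B
( Q ) B
( ( ) ) B
( ( ) ) Q
( ( ) ) < B >
( ( ) ) < Q >
( ( ) ) < ( ) >

[B [Q ( [B [Q ( )]] )] [B [Q < [B [Q ( )]] >]]]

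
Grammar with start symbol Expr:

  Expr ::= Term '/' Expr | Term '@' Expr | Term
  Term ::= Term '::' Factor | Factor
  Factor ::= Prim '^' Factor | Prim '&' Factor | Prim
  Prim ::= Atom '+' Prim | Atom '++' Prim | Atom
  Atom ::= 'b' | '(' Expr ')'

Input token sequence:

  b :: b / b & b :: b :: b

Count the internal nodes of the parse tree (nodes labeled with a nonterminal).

[Expr [Term [Term [Factor [Prim [Atom b]]]] :: [Factor [Prim [Atom b]]]] / [Expr [Term [Term [Term [Factor [Prim [Atom b]] & [Factor [Prim [Atom b]]]]] :: [Factor [Prim [Atom b]]]] :: [Factor [Prim [Atom b]]]]]]

25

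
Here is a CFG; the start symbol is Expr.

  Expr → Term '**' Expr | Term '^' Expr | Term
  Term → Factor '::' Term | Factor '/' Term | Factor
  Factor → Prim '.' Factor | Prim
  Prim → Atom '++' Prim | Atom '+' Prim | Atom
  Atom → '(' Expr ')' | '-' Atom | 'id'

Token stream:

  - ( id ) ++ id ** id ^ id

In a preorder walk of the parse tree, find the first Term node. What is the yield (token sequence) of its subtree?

[Expr [Term [Factor [Prim [Atom - [Atom ( [Expr [Term [Factor [Prim [Atom id]]]]] )]] ++ [Prim [Atom id]]]]] ** [Expr [Term [Factor [Prim [Atom id]]]] ^ [Expr [Term [Factor [Prim [Atom id]]]]]]]

- ( id ) ++ id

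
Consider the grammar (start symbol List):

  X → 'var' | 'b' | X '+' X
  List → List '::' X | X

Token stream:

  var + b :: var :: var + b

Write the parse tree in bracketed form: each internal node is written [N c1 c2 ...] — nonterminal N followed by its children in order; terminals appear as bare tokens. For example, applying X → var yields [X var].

List
List :: X
List :: X :: X
X :: X :: X
X + X :: X :: X
var + X :: X :: X
var + b :: X :: X
var + b :: var :: X
var + b :: var :: X + X
var + b :: var :: var + X
var + b :: var :: var + b

[List [List [List [X [X var] + [X b]]] :: [X var]] :: [X [X var] + [X b]]]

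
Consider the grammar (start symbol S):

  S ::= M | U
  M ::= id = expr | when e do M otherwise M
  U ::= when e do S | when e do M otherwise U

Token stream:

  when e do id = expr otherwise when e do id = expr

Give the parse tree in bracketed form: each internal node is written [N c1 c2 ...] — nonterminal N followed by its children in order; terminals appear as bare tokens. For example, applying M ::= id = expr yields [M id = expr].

S
U
when e do M otherwise U
when e do id = expr otherwise U
when e do id = expr otherwise when e do S
when e do id = expr otherwise when e do M
when e do id = expr otherwise when e do id = expr

[S [U when e do [M id = expr] otherwise [U when e do [S [M id = expr]]]]]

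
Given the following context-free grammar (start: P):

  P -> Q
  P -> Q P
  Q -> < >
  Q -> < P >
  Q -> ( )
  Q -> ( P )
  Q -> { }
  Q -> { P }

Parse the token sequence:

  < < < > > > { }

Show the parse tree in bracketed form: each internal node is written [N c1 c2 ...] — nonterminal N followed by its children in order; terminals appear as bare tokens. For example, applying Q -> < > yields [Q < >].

P
Q P
< P > P
< Q > P
< < P > > P
< < Q > > P
< < < > > > P
< < < > > > Q
< < < > > > { }

[P [Q < [P [Q < [P [Q < >]] >]] >] [P [Q { }]]]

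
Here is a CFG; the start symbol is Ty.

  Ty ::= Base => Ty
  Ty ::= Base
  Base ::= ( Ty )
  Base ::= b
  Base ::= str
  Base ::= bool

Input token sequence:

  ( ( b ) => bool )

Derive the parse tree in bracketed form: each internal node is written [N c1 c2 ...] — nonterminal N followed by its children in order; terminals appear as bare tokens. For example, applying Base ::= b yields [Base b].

[Ty [Base ( [Ty [Base ( [Ty [Base b]] )] => [Ty [Base bool]]] )]]

Ty
Base
( Ty )
( Base => Ty )
( ( Ty ) => Ty )
( ( Base ) => Ty )
( ( b ) => Ty )
( ( b ) => Base )
( ( b ) => bool )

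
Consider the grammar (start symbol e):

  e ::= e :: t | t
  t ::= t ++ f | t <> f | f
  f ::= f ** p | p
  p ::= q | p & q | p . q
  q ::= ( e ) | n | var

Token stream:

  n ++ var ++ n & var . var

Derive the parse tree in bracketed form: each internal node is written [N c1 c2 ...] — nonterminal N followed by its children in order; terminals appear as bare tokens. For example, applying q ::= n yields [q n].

e
t
t ++ f
t ++ f ++ f
f ++ f ++ f
p ++ f ++ f
q ++ f ++ f
n ++ f ++ f
n ++ p ++ f
n ++ q ++ f
n ++ var ++ f
n ++ var ++ p
n ++ var ++ p . q
n ++ var ++ p & q . q
n ++ var ++ q & q . q
n ++ var ++ n & q . q
n ++ var ++ n & var . q
n ++ var ++ n & var . var

[e [t [t [t [f [p [q n]]]] ++ [f [p [q var]]]] ++ [f [p [p [p [q n]] & [q var]] . [q var]]]]]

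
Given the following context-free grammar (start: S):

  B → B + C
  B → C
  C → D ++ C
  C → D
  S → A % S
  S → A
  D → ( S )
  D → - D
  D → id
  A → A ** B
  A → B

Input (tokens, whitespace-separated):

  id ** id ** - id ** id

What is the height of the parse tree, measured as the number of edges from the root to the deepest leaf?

[S [A [A [A [A [B [C [D id]]]] ** [B [C [D id]]]] ** [B [C [D - [D id]]]]] ** [B [C [D id]]]]]

8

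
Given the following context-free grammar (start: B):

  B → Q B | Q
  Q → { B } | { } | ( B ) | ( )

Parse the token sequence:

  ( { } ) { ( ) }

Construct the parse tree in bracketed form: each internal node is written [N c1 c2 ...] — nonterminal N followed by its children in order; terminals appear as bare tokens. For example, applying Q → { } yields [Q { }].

[B [Q ( [B [Q { }]] )] [B [Q { [B [Q ( )]] }]]]

B
Q B
( B ) B
( Q ) B
( { } ) B
( { } ) Q
( { } ) { B }
( { } ) { Q }
( { } ) { ( ) }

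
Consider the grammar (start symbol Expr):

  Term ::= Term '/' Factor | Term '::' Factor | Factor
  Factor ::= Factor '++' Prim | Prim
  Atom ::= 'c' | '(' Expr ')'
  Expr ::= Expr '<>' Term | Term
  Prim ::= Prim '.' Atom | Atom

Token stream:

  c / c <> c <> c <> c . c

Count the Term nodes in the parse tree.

[Expr [Expr [Expr [Expr [Term [Term [Factor [Prim [Atom c]]]] / [Factor [Prim [Atom c]]]]] <> [Term [Factor [Prim [Atom c]]]]] <> [Term [Factor [Prim [Atom c]]]]] <> [Term [Factor [Prim [Prim [Atom c]] . [Atom c]]]]]

5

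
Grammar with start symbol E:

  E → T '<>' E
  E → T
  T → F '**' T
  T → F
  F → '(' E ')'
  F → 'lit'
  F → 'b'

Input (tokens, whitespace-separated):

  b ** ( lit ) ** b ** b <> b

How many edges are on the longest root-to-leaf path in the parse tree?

7

[E [T [F b] ** [T [F ( [E [T [F lit]]] )] ** [T [F b] ** [T [F b]]]]] <> [E [T [F b]]]]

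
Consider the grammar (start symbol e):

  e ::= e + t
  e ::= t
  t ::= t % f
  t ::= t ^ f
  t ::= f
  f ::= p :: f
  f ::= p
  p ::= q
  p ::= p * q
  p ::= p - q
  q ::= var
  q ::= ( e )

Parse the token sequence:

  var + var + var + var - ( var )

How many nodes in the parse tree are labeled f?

[e [e [e [e [t [f [p [q var]]]]] + [t [f [p [q var]]]]] + [t [f [p [q var]]]]] + [t [f [p [p [q var]] - [q ( [e [t [f [p [q var]]]]] )]]]]]

5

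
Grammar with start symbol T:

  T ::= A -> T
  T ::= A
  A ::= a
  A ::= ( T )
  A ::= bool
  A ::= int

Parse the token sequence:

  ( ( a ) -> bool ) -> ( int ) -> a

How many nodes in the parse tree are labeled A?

[T [A ( [T [A ( [T [A a]] )] -> [T [A bool]]] )] -> [T [A ( [T [A int]] )] -> [T [A a]]]]

7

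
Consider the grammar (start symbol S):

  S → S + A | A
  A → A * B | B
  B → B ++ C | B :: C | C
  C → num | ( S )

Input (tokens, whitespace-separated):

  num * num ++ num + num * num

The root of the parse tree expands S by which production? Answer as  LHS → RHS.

[S [S [A [A [B [C num]]] * [B [B [C num]] ++ [C num]]]] + [A [A [B [C num]]] * [B [C num]]]]

S → S + A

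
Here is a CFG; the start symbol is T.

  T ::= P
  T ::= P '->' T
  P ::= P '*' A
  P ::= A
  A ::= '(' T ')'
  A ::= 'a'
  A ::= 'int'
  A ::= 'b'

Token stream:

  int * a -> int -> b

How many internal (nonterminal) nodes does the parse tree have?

[T [P [P [A int]] * [A a]] -> [T [P [A int]] -> [T [P [A b]]]]]

11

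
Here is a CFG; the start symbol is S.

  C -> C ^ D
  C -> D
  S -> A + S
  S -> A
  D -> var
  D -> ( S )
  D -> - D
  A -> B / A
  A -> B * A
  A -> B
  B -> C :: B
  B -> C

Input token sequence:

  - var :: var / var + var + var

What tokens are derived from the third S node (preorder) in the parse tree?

[S [A [B [C [D - [D var]]] :: [B [C [D var]]]] / [A [B [C [D var]]]]] + [S [A [B [C [D var]]]] + [S [A [B [C [D var]]]]]]]

var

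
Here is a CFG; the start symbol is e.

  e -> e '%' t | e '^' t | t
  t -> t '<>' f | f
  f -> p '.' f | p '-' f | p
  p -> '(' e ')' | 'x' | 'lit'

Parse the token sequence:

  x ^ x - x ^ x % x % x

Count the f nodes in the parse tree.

6

[e [e [e [e [e [t [f [p x]]]] ^ [t [f [p x] - [f [p x]]]]] ^ [t [f [p x]]]] % [t [f [p x]]]] % [t [f [p x]]]]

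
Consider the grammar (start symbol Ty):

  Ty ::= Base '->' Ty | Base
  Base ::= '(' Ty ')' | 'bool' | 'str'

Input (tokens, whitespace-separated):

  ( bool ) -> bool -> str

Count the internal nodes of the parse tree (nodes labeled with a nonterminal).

[Ty [Base ( [Ty [Base bool]] )] -> [Ty [Base bool] -> [Ty [Base str]]]]

8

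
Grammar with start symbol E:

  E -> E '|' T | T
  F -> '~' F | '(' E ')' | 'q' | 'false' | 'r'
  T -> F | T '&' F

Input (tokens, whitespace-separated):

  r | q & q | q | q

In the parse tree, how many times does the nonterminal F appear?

[E [E [E [E [T [F r]]] | [T [T [F q]] & [F q]]] | [T [F q]]] | [T [F q]]]

5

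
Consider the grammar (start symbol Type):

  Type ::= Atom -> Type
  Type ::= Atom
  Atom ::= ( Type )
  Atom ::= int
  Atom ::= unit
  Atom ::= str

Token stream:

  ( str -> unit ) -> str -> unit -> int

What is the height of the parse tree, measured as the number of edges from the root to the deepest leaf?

[Type [Atom ( [Type [Atom str] -> [Type [Atom unit]]] )] -> [Type [Atom str] -> [Type [Atom unit] -> [Type [Atom int]]]]]

5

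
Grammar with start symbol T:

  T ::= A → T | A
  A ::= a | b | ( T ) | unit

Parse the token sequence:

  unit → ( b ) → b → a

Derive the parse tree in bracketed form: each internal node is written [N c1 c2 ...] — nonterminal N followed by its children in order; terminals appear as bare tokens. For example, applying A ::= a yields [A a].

T
A → T
unit → T
unit → A → T
unit → ( T ) → T
unit → ( A ) → T
unit → ( b ) → T
unit → ( b ) → A → T
unit → ( b ) → b → T
unit → ( b ) → b → A
unit → ( b ) → b → a

[T [A unit] → [T [A ( [T [A b]] )] → [T [A b] → [T [A a]]]]]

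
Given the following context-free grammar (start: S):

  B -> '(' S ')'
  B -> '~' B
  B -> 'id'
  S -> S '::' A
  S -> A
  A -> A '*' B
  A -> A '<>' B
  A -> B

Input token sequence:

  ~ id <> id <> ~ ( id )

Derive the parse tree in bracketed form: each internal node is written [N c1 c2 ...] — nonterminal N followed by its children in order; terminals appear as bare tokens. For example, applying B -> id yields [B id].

S
A
A <> B
A <> B <> B
B <> B <> B
~ B <> B <> B
~ id <> B <> B
~ id <> id <> B
~ id <> id <> ~ B
~ id <> id <> ~ ( S )
~ id <> id <> ~ ( A )
~ id <> id <> ~ ( B )
~ id <> id <> ~ ( id )

[S [A [A [A [B ~ [B id]]] <> [B id]] <> [B ~ [B ( [S [A [B id]]] )]]]]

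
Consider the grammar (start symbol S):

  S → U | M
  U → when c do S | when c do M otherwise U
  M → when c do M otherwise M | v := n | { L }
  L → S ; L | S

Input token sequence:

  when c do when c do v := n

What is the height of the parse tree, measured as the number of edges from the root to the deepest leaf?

6

[S [U when c do [S [U when c do [S [M v := n]]]]]]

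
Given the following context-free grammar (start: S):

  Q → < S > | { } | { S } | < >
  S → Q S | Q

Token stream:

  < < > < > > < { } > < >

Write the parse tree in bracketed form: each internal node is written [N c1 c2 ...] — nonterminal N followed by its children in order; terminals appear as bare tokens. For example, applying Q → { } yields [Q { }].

[S [Q < [S [Q < >] [S [Q < >]]] >] [S [Q < [S [Q { }]] >] [S [Q < >]]]]

S
Q S
< S > S
< Q S > S
< < > S > S
< < > Q > S
< < > < > > S
< < > < > > Q S
< < > < > > < S > S
< < > < > > < Q > S
< < > < > > < { } > S
< < > < > > < { } > Q
< < > < > > < { } > < >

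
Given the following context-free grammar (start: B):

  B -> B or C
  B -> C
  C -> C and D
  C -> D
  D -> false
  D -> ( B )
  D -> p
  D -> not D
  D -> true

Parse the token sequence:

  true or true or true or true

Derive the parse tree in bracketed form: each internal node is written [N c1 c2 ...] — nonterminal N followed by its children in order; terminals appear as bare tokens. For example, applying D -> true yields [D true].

B
B or C
B or C or C
B or C or C or C
C or C or C or C
D or C or C or C
true or C or C or C
true or D or C or C
true or true or C or C
true or true or D or C
true or true or true or C
true or true or true or D
true or true or true or true

[B [B [B [B [C [D true]]] or [C [D true]]] or [C [D true]]] or [C [D true]]]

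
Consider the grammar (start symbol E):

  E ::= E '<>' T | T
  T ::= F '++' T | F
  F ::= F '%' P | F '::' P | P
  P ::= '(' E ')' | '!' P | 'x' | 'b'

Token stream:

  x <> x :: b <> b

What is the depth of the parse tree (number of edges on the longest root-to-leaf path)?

[E [E [E [T [F [P x]]]] <> [T [F [F [P x]] :: [P b]]]] <> [T [F [P b]]]]

6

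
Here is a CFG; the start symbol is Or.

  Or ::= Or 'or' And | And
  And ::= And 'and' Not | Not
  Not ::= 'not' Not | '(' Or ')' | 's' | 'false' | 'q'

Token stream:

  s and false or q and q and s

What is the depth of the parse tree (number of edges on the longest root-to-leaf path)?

5

[Or [Or [And [And [Not s]] and [Not false]]] or [And [And [And [Not q]] and [Not q]] and [Not s]]]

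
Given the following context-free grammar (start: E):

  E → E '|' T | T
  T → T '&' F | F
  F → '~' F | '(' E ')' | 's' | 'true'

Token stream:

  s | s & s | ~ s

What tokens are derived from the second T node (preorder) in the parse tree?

s & s

[E [E [E [T [F s]]] | [T [T [F s]] & [F s]]] | [T [F ~ [F s]]]]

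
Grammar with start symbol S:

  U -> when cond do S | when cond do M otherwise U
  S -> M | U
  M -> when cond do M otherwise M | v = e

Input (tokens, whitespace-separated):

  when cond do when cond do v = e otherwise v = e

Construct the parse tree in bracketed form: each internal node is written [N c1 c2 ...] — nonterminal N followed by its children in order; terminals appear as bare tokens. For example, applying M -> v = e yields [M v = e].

S
U
when cond do S
when cond do M
when cond do when cond do M otherwise M
when cond do when cond do v = e otherwise M
when cond do when cond do v = e otherwise v = e

[S [U when cond do [S [M when cond do [M v = e] otherwise [M v = e]]]]]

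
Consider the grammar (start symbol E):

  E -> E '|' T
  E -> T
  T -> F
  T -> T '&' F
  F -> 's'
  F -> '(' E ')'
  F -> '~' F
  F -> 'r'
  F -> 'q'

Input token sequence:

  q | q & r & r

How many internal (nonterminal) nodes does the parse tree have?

10

[E [E [T [F q]]] | [T [T [T [F q]] & [F r]] & [F r]]]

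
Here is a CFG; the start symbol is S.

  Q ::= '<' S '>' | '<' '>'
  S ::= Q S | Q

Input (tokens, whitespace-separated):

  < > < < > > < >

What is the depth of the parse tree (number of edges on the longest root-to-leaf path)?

[S [Q < >] [S [Q < [S [Q < >]] >] [S [Q < >]]]]

5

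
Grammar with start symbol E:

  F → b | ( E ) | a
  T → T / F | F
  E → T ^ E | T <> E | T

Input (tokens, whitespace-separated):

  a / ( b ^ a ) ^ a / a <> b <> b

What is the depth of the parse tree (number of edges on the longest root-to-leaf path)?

[E [T [T [F a]] / [F ( [E [T [F b]] ^ [E [T [F a]]]] )]] ^ [E [T [T [F a]] / [F a]] <> [E [T [F b]] <> [E [T [F b]]]]]]

7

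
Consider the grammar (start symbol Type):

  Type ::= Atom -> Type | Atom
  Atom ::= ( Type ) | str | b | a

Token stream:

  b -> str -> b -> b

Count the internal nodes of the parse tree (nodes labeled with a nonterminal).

8

[Type [Atom b] -> [Type [Atom str] -> [Type [Atom b] -> [Type [Atom b]]]]]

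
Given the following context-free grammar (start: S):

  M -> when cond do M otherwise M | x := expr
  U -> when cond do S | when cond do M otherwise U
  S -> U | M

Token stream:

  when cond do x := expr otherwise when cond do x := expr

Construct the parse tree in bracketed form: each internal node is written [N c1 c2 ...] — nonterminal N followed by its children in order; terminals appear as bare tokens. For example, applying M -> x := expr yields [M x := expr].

S
U
when cond do M otherwise U
when cond do x := expr otherwise U
when cond do x := expr otherwise when cond do S
when cond do x := expr otherwise when cond do M
when cond do x := expr otherwise when cond do x := expr

[S [U when cond do [M x := expr] otherwise [U when cond do [S [M x := expr]]]]]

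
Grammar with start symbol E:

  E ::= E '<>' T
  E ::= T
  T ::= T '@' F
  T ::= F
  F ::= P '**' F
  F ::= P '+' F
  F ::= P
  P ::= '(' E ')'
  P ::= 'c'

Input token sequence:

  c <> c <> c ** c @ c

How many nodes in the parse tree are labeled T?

4

[E [E [E [T [F [P c]]]] <> [T [F [P c]]]] <> [T [T [F [P c] ** [F [P c]]]] @ [F [P c]]]]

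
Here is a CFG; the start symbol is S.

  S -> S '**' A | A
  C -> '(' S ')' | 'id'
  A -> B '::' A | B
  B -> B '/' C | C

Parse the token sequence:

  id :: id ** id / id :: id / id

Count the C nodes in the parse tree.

6

[S [S [A [B [C id]] :: [A [B [C id]]]]] ** [A [B [B [C id]] / [C id]] :: [A [B [B [C id]] / [C id]]]]]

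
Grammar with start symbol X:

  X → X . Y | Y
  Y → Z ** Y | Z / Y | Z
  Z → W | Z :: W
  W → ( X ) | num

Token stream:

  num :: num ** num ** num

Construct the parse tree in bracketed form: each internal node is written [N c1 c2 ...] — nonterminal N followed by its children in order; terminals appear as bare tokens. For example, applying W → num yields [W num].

X
Y
Z ** Y
Z :: W ** Y
W :: W ** Y
num :: W ** Y
num :: num ** Y
num :: num ** Z ** Y
num :: num ** W ** Y
num :: num ** num ** Y
num :: num ** num ** Z
num :: num ** num ** W
num :: num ** num ** num

[X [Y [Z [Z [W num]] :: [W num]] ** [Y [Z [W num]] ** [Y [Z [W num]]]]]]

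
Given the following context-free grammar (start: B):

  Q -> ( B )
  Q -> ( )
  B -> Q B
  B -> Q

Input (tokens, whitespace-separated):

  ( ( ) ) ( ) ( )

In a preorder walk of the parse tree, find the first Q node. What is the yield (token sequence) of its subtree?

( ( ) )

[B [Q ( [B [Q ( )]] )] [B [Q ( )] [B [Q ( )]]]]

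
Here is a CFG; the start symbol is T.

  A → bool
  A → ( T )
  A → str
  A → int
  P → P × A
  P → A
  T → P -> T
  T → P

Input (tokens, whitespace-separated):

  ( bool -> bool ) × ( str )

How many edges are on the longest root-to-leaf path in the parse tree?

8

[T [P [P [A ( [T [P [A bool]] -> [T [P [A bool]]]] )]] × [A ( [T [P [A str]]] )]]]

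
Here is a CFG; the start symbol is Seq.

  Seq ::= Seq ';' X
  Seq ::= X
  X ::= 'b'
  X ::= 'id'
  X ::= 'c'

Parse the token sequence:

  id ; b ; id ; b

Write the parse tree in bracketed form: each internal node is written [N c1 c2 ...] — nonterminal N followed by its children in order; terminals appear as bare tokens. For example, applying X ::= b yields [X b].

Seq
Seq ; X
Seq ; X ; X
Seq ; X ; X ; X
X ; X ; X ; X
id ; X ; X ; X
id ; b ; X ; X
id ; b ; id ; X
id ; b ; id ; b

[Seq [Seq [Seq [Seq [X id]] ; [X b]] ; [X id]] ; [X b]]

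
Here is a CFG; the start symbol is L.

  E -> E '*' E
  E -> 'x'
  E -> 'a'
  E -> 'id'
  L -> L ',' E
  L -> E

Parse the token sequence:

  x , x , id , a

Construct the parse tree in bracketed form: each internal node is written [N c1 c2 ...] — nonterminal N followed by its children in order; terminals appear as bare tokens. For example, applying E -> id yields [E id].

L
L , E
L , E , E
L , E , E , E
E , E , E , E
x , E , E , E
x , x , E , E
x , x , id , E
x , x , id , a

[L [L [L [L [E x]] , [E x]] , [E id]] , [E a]]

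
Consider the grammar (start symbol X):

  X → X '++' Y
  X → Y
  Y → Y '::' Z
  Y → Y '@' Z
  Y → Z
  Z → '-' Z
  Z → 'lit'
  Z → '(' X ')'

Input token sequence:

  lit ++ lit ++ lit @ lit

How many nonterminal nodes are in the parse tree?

11

[X [X [X [Y [Z lit]]] ++ [Y [Z lit]]] ++ [Y [Y [Z lit]] @ [Z lit]]]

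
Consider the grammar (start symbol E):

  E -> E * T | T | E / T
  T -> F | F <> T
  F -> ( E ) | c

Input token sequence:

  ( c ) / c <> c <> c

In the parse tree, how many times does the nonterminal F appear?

[E [E [T [F ( [E [T [F c]]] )]]] / [T [F c] <> [T [F c] <> [T [F c]]]]]

5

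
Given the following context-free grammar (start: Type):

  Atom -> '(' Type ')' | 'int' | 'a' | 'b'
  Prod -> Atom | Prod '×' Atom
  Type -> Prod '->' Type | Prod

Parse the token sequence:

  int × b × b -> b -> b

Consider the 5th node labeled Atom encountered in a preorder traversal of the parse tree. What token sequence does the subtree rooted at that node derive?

b

[Type [Prod [Prod [Prod [Atom int]] × [Atom b]] × [Atom b]] -> [Type [Prod [Atom b]] -> [Type [Prod [Atom b]]]]]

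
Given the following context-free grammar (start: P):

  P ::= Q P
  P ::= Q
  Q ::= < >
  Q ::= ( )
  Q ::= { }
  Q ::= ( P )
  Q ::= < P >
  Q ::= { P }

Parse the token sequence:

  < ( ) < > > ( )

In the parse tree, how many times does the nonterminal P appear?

4

[P [Q < [P [Q ( )] [P [Q < >]]] >] [P [Q ( )]]]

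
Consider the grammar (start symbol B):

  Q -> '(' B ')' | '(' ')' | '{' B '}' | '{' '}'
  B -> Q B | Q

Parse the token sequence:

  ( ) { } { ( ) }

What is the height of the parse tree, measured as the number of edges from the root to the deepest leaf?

6

[B [Q ( )] [B [Q { }] [B [Q { [B [Q ( )]] }]]]]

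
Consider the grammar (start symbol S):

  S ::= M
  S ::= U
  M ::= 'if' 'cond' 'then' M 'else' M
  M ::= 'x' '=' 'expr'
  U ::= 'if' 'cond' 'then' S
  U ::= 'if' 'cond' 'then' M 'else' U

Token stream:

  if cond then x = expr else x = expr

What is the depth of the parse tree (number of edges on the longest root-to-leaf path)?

3

[S [M if cond then [M x = expr] else [M x = expr]]]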